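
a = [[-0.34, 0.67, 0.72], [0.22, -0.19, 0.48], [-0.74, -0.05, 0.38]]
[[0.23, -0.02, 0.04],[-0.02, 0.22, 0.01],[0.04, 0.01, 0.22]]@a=[[-0.11, 0.16, 0.17], [0.05, -0.06, 0.10], [-0.17, 0.01, 0.12]]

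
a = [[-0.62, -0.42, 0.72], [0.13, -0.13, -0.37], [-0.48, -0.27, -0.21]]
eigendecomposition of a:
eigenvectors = [[(0.76+0j), (0.76-0j), -0.39+0.00j], [(-0.39+0.02j), (-0.39-0.02j), 0.85+0.00j], [(0.1+0.52j), (0.1-0.52j), 0.35+0.00j]]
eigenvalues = [(-0.31+0.48j), (-0.31-0.48j), (-0.34+0j)]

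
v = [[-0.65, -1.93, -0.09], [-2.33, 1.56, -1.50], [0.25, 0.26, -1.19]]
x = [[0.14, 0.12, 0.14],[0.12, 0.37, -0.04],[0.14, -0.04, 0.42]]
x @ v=[[-0.34, -0.05, -0.36], [-0.95, 0.34, -0.52], [0.11, -0.22, -0.45]]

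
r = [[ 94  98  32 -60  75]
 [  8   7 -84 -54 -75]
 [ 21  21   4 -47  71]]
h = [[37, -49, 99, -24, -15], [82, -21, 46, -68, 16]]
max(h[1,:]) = 82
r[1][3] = -54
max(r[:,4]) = 75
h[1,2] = 46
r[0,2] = 32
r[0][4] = 75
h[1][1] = -21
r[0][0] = 94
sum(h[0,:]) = 48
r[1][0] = 8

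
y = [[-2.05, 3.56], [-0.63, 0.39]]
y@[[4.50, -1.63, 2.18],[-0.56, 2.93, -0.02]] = [[-11.22, 13.77, -4.54],  [-3.05, 2.17, -1.38]]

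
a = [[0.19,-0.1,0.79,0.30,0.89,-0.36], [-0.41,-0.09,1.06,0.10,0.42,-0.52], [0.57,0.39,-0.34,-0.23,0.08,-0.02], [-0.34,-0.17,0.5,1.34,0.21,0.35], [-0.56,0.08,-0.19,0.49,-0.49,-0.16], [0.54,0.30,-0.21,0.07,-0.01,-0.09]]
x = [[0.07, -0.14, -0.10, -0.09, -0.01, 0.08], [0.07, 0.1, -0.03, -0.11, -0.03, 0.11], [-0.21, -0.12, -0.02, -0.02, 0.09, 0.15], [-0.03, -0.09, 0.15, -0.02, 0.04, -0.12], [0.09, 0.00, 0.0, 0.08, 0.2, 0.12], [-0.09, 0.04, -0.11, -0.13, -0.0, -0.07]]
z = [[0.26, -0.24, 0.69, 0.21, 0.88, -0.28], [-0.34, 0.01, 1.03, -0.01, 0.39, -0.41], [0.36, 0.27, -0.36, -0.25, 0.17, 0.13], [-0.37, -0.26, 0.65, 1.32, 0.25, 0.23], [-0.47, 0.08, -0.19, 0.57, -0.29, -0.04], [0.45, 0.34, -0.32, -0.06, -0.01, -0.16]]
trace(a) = 0.52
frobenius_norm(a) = 2.78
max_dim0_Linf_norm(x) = 0.21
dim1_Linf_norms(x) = [0.14, 0.11, 0.21, 0.15, 0.2, 0.13]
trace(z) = 0.78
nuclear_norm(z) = 5.19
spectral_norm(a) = 2.05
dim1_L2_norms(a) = [1.3, 1.33, 0.81, 1.54, 0.93, 0.66]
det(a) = 0.04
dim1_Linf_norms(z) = [0.88, 1.03, 0.36, 1.32, 0.57, 0.45]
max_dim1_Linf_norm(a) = 1.34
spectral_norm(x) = 0.33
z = x + a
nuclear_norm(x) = 1.35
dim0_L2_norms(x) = [0.27, 0.23, 0.21, 0.21, 0.23, 0.27]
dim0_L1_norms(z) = [2.25, 1.2, 3.24, 2.42, 1.99, 1.25]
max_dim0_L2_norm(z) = 1.49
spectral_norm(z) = 2.02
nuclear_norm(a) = 5.43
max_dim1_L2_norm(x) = 0.3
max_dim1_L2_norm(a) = 1.54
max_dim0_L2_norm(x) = 0.27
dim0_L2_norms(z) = [0.93, 0.57, 1.49, 1.48, 1.05, 0.59]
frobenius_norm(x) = 0.58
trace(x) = 0.26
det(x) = -0.00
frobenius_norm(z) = 2.65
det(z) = 0.06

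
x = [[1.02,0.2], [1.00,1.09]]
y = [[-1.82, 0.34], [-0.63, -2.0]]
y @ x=[[-1.52,0.01],[-2.64,-2.31]]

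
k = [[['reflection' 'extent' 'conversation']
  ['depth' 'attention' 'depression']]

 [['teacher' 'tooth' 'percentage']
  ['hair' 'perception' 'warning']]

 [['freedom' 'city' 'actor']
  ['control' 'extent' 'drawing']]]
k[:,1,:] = [['depth', 'attention', 'depression'], ['hair', 'perception', 'warning'], ['control', 'extent', 'drawing']]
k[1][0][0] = 'teacher'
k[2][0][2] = 'actor'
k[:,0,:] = [['reflection', 'extent', 'conversation'], ['teacher', 'tooth', 'percentage'], ['freedom', 'city', 'actor']]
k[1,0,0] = 'teacher'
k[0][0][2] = 'conversation'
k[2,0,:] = ['freedom', 'city', 'actor']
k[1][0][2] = 'percentage'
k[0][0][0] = 'reflection'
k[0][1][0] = 'depth'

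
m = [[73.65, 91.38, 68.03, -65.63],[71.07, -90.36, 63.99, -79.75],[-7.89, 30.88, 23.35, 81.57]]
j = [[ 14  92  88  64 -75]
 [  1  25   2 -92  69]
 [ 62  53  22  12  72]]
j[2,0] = 62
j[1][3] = -92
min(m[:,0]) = -7.89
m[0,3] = -65.63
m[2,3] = 81.57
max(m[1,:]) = 71.07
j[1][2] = 2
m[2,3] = 81.57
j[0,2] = 88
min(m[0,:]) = -65.63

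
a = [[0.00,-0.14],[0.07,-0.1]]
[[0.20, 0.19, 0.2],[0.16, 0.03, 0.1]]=a@[[0.27,-1.43,-0.55], [-1.44,-1.34,-1.43]]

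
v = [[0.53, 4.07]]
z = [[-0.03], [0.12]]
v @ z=[[0.47]]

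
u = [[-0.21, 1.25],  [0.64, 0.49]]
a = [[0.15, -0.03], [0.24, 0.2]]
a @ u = [[-0.05, 0.17], [0.08, 0.40]]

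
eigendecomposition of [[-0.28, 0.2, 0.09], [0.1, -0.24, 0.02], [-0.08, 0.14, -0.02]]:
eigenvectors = [[0.74, -0.72, 0.51], [-0.56, -0.64, 0.3], [0.38, 0.28, 0.81]]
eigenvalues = [-0.39, -0.14, -0.02]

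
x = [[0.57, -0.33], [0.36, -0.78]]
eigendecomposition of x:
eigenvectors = [[0.96, 0.25],[0.28, 0.97]]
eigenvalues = [0.48, -0.69]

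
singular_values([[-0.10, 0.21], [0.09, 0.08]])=[0.24, 0.11]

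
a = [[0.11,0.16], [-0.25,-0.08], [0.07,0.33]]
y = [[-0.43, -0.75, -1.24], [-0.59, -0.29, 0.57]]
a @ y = [[-0.14, -0.13, -0.05], [0.15, 0.21, 0.26], [-0.22, -0.15, 0.10]]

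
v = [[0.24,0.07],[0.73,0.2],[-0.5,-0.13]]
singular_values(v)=[0.95, 0.01]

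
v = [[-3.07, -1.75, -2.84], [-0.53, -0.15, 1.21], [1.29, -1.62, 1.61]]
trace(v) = -1.61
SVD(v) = [[-0.93, 0.36, -0.0], [0.09, 0.25, 0.96], [0.34, 0.90, -0.26]] @ diag([4.7749916709949405, 2.245967612096116, 1.1645531449204949]) @ [[0.68, 0.22, 0.70],[-0.03, -0.94, 0.33],[-0.73, 0.24, 0.64]]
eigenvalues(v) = [(-3+0j), (0.7+1.92j), (0.7-1.92j)]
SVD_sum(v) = [[-3.05, -1.0, -3.10],[0.3, 0.1, 0.31],[1.12, 0.37, 1.14]] + [[-0.02, -0.75, 0.26], [-0.01, -0.52, 0.18], [-0.05, -1.91, 0.67]] + [[0.00,-0.0,-0.00],[-0.82,0.27,0.72],[0.22,-0.07,-0.20]]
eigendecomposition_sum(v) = [[(-2.62+0j), -2.19+0.00j, -1.04-0.00j], [-0.69+0.00j, (-0.58+0j), -0.27-0.00j], [0.49-0.00j, (0.41-0j), (0.19+0j)]] + [[(-0.23+0.22j), (0.22-0.87j), (-0.9-0.05j)], [(0.08-0.28j), 0.22+0.80j, (0.74-0.37j)], [0.40+0.03j, -1.01+0.52j, (0.71+0.9j)]] + [[(-0.23-0.22j), 0.22+0.87j, (-0.9+0.05j)], [(0.08+0.28j), 0.22-0.80j, (0.74+0.37j)], [0.40-0.03j, -1.01-0.52j, (0.71-0.9j)]]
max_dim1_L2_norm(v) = 4.53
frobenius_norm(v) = 5.40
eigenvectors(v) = [[(-0.95+0j), 0.36-0.41j, (0.36+0.41j)], [(-0.25+0j), (-0.1+0.48j), -0.10-0.48j], [(0.18+0j), -0.68+0.00j, -0.68-0.00j]]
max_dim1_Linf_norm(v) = 3.07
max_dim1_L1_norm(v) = 7.66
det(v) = -12.49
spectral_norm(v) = 4.77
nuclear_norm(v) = 8.19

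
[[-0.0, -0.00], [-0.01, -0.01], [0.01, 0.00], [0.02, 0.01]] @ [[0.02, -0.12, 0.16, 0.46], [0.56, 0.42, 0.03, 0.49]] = [[0.00, 0.0, 0.0, 0.0],[-0.01, -0.0, -0.0, -0.01],[0.00, -0.0, 0.0, 0.0],[0.01, 0.0, 0.0, 0.01]]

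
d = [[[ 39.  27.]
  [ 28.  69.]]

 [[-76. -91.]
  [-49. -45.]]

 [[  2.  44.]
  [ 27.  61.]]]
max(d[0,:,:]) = 69.0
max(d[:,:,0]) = 39.0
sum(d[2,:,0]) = 29.0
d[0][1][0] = 28.0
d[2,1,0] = 27.0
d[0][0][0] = 39.0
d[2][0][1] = 44.0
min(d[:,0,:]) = -91.0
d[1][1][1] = -45.0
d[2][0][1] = 44.0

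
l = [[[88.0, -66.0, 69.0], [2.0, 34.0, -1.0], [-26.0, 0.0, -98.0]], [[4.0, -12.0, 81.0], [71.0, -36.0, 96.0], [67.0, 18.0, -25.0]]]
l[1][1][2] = 96.0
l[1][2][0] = 67.0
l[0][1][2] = -1.0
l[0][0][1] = -66.0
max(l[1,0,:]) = 81.0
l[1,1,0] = 71.0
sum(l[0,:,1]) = -32.0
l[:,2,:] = [[-26.0, 0.0, -98.0], [67.0, 18.0, -25.0]]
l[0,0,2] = 69.0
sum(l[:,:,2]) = 122.0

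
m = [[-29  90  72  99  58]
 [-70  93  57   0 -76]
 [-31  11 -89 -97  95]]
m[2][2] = -89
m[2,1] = 11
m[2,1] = 11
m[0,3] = 99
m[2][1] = 11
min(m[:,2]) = -89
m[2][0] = -31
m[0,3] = 99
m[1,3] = 0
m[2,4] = 95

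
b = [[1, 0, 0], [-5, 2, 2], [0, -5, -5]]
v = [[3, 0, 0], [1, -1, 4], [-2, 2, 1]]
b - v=[[-2, 0, 0], [-6, 3, -2], [2, -7, -6]]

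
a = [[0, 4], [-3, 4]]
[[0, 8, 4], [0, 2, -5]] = a@[[0, 2, 3], [0, 2, 1]]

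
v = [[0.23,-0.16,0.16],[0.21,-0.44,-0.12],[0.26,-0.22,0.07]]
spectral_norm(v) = 0.64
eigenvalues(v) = [-0.45, 0.34, -0.03]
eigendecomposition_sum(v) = [[0.03, -0.07, -0.02], [0.19, -0.42, -0.16], [0.07, -0.15, -0.05]] + [[0.22, -0.09, 0.17], [0.03, -0.01, 0.02], [0.18, -0.08, 0.14]] + [[-0.01,  -0.00,  0.02], [-0.01,  -0.00,  0.01], [0.01,  0.00,  -0.02]]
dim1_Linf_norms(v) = [0.23, 0.44, 0.26]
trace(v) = -0.14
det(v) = 0.01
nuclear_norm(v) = 0.93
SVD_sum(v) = [[0.16, -0.21, 0.01], [0.29, -0.38, 0.01], [0.2, -0.27, 0.01]] + [[0.08, 0.06, 0.14], [-0.07, -0.06, -0.13], [0.04, 0.03, 0.08]] + [[-0.01, -0.01, 0.01], [-0.0, -0.00, 0.00], [0.02, 0.01, -0.01]]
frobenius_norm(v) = 0.69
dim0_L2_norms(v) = [0.41, 0.52, 0.21]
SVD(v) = [[-0.42, 0.68, -0.60], [-0.74, -0.64, -0.20], [-0.52, 0.36, 0.77]] @ diag([0.6400707418990139, 0.2577869179127513, 0.03090874177138538]) @ [[-0.61, 0.79, -0.02], [0.45, 0.37, 0.82], [0.66, 0.49, -0.58]]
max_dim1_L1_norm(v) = 0.77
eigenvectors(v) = [[0.14, 0.76, -0.65], [0.94, 0.11, -0.5], [0.32, 0.64, 0.57]]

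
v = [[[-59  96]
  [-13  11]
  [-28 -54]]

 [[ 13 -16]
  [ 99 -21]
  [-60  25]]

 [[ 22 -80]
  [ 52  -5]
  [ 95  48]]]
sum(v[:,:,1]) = 4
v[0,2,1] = -54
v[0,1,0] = -13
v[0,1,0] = -13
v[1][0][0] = 13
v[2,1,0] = 52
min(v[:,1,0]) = -13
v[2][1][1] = -5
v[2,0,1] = -80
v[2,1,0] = 52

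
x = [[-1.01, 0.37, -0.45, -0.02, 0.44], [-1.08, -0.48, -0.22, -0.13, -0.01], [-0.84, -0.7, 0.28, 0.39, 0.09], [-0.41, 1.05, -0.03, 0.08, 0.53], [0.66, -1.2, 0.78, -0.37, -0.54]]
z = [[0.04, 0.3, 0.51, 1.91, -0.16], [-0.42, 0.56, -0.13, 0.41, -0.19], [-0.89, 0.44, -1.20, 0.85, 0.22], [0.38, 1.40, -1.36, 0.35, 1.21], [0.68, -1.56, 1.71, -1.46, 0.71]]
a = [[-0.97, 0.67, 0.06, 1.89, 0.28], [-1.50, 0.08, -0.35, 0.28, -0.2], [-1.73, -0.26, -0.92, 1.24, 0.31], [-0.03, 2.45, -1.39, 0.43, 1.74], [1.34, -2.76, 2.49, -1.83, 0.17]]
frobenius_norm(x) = 2.99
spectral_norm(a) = 5.59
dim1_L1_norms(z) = [2.92, 1.71, 3.6, 4.7, 6.12]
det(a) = 17.48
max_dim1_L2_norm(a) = 4.36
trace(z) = 0.46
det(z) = 3.45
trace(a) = -1.21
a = x + z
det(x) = -0.11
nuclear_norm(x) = 5.18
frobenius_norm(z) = 4.68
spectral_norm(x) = 2.32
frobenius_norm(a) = 6.57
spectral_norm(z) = 3.83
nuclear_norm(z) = 8.54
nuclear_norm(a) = 11.73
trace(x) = -1.67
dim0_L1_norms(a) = [5.57, 6.22, 5.21, 5.67, 2.7]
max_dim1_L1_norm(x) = 3.55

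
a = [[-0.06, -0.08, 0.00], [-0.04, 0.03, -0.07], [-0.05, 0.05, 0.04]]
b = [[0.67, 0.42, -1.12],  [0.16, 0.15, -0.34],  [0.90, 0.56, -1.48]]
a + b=[[0.61,  0.34,  -1.12], [0.12,  0.18,  -0.41], [0.85,  0.61,  -1.44]]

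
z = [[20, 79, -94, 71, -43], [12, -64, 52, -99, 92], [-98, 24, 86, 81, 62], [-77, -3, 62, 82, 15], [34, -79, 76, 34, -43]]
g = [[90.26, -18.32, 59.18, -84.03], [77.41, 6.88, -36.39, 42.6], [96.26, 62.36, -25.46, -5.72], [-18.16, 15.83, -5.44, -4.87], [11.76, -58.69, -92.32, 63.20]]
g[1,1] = 6.88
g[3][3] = -4.87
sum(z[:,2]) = 182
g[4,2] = -92.32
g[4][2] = -92.32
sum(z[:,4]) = 83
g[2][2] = -25.46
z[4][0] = 34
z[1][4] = 92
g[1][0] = 77.41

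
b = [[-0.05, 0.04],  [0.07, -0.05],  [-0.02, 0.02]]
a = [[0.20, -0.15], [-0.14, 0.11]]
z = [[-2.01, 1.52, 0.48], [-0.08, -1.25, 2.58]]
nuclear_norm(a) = 0.31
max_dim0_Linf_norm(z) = 2.58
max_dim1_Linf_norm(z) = 2.58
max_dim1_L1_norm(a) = 0.35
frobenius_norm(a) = 0.31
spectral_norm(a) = 0.31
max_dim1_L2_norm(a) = 0.25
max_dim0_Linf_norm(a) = 0.2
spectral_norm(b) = 0.11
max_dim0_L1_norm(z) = 3.06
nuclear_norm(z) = 5.43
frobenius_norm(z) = 3.85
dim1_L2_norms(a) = [0.25, 0.18]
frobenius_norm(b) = 0.11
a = z @ b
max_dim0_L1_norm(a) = 0.34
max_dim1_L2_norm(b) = 0.09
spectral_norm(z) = 2.89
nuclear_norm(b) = 0.12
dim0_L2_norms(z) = [2.01, 1.97, 2.62]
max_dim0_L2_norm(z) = 2.62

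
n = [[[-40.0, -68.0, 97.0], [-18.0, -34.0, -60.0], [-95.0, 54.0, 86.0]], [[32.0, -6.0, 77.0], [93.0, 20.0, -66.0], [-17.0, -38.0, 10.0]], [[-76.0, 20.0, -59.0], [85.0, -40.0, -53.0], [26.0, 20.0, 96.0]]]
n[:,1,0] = [-18.0, 93.0, 85.0]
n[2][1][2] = -53.0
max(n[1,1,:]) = 93.0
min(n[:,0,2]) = -59.0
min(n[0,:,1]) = -68.0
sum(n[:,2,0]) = -86.0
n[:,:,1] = [[-68.0, -34.0, 54.0], [-6.0, 20.0, -38.0], [20.0, -40.0, 20.0]]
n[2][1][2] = -53.0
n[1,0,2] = 77.0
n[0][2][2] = 86.0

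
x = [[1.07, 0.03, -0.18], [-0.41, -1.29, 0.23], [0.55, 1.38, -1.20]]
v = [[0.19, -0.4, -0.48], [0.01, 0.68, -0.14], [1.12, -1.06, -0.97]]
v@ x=[[0.10, -0.14, 0.45], [-0.35, -1.07, 0.32], [1.10, 0.06, 0.72]]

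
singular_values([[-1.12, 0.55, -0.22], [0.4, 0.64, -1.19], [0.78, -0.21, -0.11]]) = [1.49, 1.43, 0.0]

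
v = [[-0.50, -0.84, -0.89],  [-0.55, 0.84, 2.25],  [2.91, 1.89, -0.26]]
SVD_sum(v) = [[-0.73,  -0.50,  0.01], [0.01,  0.01,  -0.0], [2.85,  1.98,  -0.02]] + [[0.22, -0.33, -0.9], [-0.56, 0.84, 2.25], [0.06, -0.09, -0.24]] + [[0.0, -0.00, 0.0], [0.0, -0.00, 0.0], [0.00, -0.00, 0.00]]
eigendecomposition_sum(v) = [[0.31, 0.17, -0.08], [-2.22, -1.23, 0.6], [2.47, 1.37, -0.67]] + [[0.03, 0.01, 0.01], [-0.04, -0.02, -0.01], [0.02, 0.01, 0.01]] + [[-0.84, -1.02, -0.81],[1.71, 2.09, 1.66],[0.41, 0.51, 0.4]]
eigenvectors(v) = [[-0.09, 0.53, -0.43],[0.66, -0.75, 0.88],[-0.74, 0.4, 0.21]]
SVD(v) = [[-0.25, 0.37, 0.90], [0.00, -0.92, 0.38], [0.97, 0.10, 0.23]] @ diag([3.580714238764878, 2.665438916023173, 0.0045744131512554355]) @ [[0.82, 0.57, -0.01],[0.23, -0.34, -0.91],[0.52, -0.75, 0.41]]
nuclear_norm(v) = 6.25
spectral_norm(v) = 3.58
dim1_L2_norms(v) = [1.32, 2.46, 3.48]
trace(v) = 0.08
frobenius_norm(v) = 4.46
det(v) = -0.04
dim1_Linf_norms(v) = [0.89, 2.25, 2.91]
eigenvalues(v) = [-1.59, 0.02, 1.65]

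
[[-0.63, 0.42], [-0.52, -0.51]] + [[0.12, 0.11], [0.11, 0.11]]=[[-0.51, 0.53], [-0.41, -0.40]]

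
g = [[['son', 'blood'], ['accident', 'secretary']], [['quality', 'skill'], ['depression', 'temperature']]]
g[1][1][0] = 'depression'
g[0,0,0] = 'son'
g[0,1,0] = 'accident'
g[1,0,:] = ['quality', 'skill']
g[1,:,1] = ['skill', 'temperature']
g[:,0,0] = ['son', 'quality']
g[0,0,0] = 'son'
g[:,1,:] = [['accident', 'secretary'], ['depression', 'temperature']]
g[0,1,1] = 'secretary'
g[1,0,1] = 'skill'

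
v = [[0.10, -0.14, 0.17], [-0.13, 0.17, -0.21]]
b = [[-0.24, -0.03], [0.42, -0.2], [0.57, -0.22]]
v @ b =[[0.01, -0.01], [-0.02, 0.02]]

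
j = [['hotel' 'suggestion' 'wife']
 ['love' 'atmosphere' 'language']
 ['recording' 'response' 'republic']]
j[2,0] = 'recording'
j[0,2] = 'wife'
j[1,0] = 'love'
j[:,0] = ['hotel', 'love', 'recording']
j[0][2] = 'wife'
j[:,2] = ['wife', 'language', 'republic']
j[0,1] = 'suggestion'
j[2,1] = 'response'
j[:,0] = ['hotel', 'love', 'recording']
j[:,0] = ['hotel', 'love', 'recording']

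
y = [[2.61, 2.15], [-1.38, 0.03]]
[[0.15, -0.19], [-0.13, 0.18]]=y@[[0.09, -0.13], [-0.04, 0.07]]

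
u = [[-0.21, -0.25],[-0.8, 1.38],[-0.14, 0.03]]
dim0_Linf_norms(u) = [0.8, 1.38]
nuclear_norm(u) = 1.93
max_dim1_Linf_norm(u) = 1.38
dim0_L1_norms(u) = [1.15, 1.66]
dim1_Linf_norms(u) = [0.25, 1.38, 0.14]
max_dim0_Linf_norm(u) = 1.38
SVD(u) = [[0.07, 0.94], [-1.0, 0.05], [-0.06, 0.33]] @ diag([1.601934107476459, 0.32451057810740075]) @ [[0.49, -0.87], [-0.87, -0.49]]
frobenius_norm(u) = 1.63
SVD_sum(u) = [[0.06, -0.10], [-0.79, 1.39], [-0.05, 0.08]] + [[-0.27,-0.15], [-0.01,-0.01], [-0.09,-0.05]]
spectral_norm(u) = 1.60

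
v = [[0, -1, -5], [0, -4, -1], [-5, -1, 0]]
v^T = [[0, 0, -5], [-1, -4, -1], [-5, -1, 0]]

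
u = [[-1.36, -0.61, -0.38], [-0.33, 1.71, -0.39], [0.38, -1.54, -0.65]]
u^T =[[-1.36,-0.33,0.38], [-0.61,1.71,-1.54], [-0.38,-0.39,-0.65]]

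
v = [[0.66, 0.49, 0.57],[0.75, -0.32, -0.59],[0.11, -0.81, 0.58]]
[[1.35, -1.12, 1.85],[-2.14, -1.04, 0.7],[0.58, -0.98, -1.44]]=v@[[-0.63, -1.61, 1.58], [0.88, 0.57, 1.86], [2.35, -0.59, -0.19]]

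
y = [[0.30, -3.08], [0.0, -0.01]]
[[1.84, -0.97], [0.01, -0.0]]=y @ [[-0.95,0.47],[-0.69,0.36]]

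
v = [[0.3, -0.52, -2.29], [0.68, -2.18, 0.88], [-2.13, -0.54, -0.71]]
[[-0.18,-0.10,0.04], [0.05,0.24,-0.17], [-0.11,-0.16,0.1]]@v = [[-0.21, 0.29, 0.30], [0.54, -0.46, 0.22], [-0.35, 0.35, 0.04]]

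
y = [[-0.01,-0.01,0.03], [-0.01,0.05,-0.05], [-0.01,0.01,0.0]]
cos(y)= [[1.00, 0.00, -0.0], [-0.00, 1.00, 0.0], [0.00, -0.00, 1.0]]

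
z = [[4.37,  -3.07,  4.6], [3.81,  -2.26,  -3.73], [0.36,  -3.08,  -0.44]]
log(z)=[[1.77+0.01j, -0.77-0.02j, 1.12-0.03j], [(0.43-0.76j), (1.23+1.64j), 0.53+2.16j], [(-0.26-0.53j), 1.14j, 1.58+1.49j]]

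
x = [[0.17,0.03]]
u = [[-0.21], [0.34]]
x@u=[[-0.03]]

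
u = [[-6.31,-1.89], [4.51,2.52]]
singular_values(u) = [8.32, 0.89]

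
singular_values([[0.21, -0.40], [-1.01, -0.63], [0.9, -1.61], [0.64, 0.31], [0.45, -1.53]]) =[2.47, 1.4]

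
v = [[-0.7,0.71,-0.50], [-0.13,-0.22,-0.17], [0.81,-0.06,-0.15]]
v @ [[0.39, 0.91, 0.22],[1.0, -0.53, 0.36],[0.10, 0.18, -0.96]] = [[0.39, -1.1, 0.58], [-0.29, -0.03, 0.06], [0.24, 0.74, 0.30]]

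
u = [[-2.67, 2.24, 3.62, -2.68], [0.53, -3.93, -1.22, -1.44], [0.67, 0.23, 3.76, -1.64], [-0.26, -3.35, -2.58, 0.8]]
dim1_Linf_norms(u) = [3.62, 3.93, 3.76, 3.35]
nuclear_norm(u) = 15.49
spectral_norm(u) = 7.91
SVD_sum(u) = [[-1.04,3.15,3.78,-1.54], [0.58,-1.74,-2.09,0.85], [-0.63,1.91,2.29,-0.93], [0.8,-2.42,-2.91,1.19]] + [[-0.06, -0.98, 0.46, -0.83],[-0.15, -2.34, 1.10, -1.99],[-0.09, -1.48, 0.7, -1.26],[-0.05, -0.76, 0.36, -0.64]] + [[-1.56, 0.08, -0.63, -0.33], [-0.05, 0.0, -0.02, -0.01], [1.51, -0.08, 0.61, 0.32], [-0.79, 0.04, -0.32, -0.17]] + [[-0.01, -0.01, 0.01, 0.02], [0.15, 0.15, -0.20, -0.30], [-0.12, -0.12, 0.16, 0.24], [-0.22, -0.21, 0.29, 0.43]]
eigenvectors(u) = [[0.49, 0.34, -0.94, -0.28], [0.0, -0.80, -0.23, -0.38], [0.74, -0.09, 0.04, 0.5], [-0.46, -0.48, -0.24, 0.73]]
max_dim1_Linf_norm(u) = 3.93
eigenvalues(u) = [5.23, -5.15, -2.97, 0.85]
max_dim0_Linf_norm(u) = 3.93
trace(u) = -2.04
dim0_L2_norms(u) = [2.82, 5.63, 5.95, 3.55]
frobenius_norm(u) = 9.36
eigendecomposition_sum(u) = [[0.30, 0.61, 2.50, -1.3], [0.00, 0.0, 0.01, -0.01], [0.44, 0.91, 3.72, -1.94], [-0.27, -0.57, -2.32, 1.21]] + [[-0.48, 1.74, 0.53, 0.35], [1.11, -4.05, -1.24, -0.82], [0.13, -0.47, -0.14, -0.09], [0.66, -2.4, -0.74, -0.49]] + [[-2.5, -0.23, 0.7, -1.56], [-0.60, -0.06, 0.17, -0.37], [0.12, 0.01, -0.03, 0.07], [-0.62, -0.06, 0.18, -0.39]] + [[0.01, 0.12, -0.12, -0.18], [0.01, 0.17, -0.16, -0.24], [-0.02, -0.22, 0.21, 0.32], [-0.02, -0.32, 0.31, 0.46]]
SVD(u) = [[-0.66, -0.32, -0.67, 0.04], [0.37, -0.77, -0.02, -0.52], [-0.40, -0.49, 0.65, 0.41], [0.51, -0.25, -0.34, 0.75]] @ diag([7.913406613220225, 4.2294112347383, 2.5461277673384335, 0.8024398879044368]) @ [[0.20,  -0.60,  -0.72,  0.29], [0.05,  0.72,  -0.34,  0.61], [0.91,  -0.05,  0.37,  0.19], [-0.36,  -0.35,  0.48,  0.71]]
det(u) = 68.38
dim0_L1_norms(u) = [4.13, 9.75, 11.18, 6.56]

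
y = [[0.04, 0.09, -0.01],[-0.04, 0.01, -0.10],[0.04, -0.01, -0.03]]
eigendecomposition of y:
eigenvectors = [[(0.74+0j),0.74-0.00j,-0.45+0.00j], [0.05+0.61j,(0.05-0.61j),(0.61+0j)], [(0.15-0.24j),0.15+0.24j,(0.65+0j)]]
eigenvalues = [(0.04+0.08j), (0.04-0.08j), (-0.07+0j)]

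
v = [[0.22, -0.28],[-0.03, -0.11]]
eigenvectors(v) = [[1.0, 0.62],[-0.08, 0.78]]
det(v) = -0.03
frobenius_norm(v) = 0.37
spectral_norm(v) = 0.36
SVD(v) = [[-0.98, -0.2], [-0.20, 0.98]] @ diag([0.36294963129091207, 0.08981962561595878]) @ [[-0.58, 0.82], [-0.82, -0.58]]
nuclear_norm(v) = 0.45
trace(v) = 0.11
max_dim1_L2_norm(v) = 0.36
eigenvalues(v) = [0.24, -0.13]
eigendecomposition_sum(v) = [[0.23, -0.18], [-0.02, 0.02]] + [[-0.01, -0.1], [-0.01, -0.13]]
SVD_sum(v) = [[0.21, -0.29], [0.04, -0.06]] + [[0.01, 0.01], [-0.07, -0.05]]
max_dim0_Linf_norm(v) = 0.28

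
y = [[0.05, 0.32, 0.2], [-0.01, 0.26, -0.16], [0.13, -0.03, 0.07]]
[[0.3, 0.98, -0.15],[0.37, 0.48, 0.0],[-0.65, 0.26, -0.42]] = y@[[-4.84, 2.15, -3.31], [1.45, 2.32, -0.04], [0.37, 0.65, 0.12]]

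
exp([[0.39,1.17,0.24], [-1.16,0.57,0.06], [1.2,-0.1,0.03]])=[[0.7,1.55,0.28], [-1.51,0.76,-0.11], [1.27,0.78,1.20]]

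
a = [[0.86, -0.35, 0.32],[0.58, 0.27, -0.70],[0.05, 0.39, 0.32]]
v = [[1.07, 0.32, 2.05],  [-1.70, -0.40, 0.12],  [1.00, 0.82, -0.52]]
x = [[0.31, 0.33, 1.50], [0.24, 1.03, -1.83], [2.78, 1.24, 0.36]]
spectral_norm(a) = 1.06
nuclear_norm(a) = 2.42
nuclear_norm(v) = 4.92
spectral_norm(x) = 3.15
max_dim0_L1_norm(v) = 3.77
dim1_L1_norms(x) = [2.14, 3.1, 4.38]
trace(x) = 1.70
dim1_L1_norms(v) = [3.44, 2.22, 2.34]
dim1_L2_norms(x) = [1.57, 2.11, 3.07]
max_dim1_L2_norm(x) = 3.07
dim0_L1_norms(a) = [1.49, 1.01, 1.34]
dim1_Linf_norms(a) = [0.86, 0.7, 0.39]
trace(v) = 0.15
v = a @ x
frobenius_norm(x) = 4.04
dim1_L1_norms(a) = [1.53, 1.55, 0.76]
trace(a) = 1.45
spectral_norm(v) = 2.59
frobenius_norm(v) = 3.23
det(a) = 0.45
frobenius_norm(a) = 1.46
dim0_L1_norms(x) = [3.33, 2.6, 3.69]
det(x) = -4.74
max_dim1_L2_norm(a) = 0.98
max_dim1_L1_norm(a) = 1.55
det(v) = -2.16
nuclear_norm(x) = 6.22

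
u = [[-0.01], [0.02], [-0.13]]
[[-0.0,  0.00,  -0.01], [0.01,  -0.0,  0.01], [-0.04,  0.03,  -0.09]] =u @[[0.32, -0.22, 0.68]]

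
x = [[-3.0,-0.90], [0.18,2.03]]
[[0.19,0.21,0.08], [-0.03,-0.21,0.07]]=x@[[-0.06, -0.04, -0.04], [-0.01, -0.10, 0.04]]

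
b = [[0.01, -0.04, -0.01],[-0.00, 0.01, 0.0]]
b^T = [[0.01, -0.0], [-0.04, 0.01], [-0.01, 0.0]]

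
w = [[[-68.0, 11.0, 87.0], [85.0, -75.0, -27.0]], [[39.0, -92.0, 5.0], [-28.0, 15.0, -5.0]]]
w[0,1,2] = -27.0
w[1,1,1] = 15.0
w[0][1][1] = -75.0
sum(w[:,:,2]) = 60.0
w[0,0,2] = 87.0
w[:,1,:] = [[85.0, -75.0, -27.0], [-28.0, 15.0, -5.0]]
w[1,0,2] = 5.0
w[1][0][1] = -92.0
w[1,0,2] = 5.0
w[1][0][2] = 5.0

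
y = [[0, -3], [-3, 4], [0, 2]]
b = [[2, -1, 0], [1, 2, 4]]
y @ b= [[-3, -6, -12], [-2, 11, 16], [2, 4, 8]]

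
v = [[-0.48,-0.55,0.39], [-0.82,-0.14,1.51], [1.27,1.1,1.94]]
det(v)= -1.284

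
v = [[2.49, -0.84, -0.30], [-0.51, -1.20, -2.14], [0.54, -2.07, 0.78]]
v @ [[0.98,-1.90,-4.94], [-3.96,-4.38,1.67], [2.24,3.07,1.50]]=[[5.09, -1.97, -14.15], [-0.54, -0.34, -2.69], [10.47, 10.44, -4.95]]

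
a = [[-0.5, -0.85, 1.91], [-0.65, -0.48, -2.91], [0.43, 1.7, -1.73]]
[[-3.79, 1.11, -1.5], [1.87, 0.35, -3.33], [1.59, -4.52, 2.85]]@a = [[0.53, 0.14, -7.87], [-2.59, -7.42, 8.31], [3.37, 5.66, 11.26]]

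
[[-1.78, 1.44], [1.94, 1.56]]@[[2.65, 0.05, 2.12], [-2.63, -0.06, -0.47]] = [[-8.5, -0.18, -4.45], [1.04, 0.00, 3.38]]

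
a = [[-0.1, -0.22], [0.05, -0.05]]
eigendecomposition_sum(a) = [[(-0.05+0.04j), -0.11-0.08j], [(0.02+0.02j), (-0.02+0.06j)]] + [[-0.05-0.04j, (-0.11+0.08j)], [(0.02-0.02j), (-0.02-0.06j)]]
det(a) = 0.02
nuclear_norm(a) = 0.31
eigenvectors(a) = [[(0.9+0j), (0.9-0j)], [(-0.1-0.42j), (-0.1+0.42j)]]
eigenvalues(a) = [(-0.08+0.1j), (-0.08-0.1j)]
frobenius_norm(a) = 0.25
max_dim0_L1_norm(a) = 0.27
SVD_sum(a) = [[-0.09, -0.22], [-0.01, -0.02]] + [[-0.01, 0.0], [0.06, -0.03]]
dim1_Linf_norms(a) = [0.22, 0.05]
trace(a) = -0.15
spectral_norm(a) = 0.24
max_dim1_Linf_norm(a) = 0.22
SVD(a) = [[0.99, 0.11], [0.11, -0.99]] @ diag([0.24303467784815175, 0.06583422638145826]) @ [[-0.39, -0.92], [-0.92, 0.39]]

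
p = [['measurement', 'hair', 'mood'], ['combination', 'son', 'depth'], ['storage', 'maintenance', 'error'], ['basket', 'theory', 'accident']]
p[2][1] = 'maintenance'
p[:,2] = ['mood', 'depth', 'error', 'accident']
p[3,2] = 'accident'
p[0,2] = 'mood'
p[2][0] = 'storage'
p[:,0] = ['measurement', 'combination', 'storage', 'basket']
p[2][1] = 'maintenance'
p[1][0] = 'combination'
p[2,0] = 'storage'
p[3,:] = ['basket', 'theory', 'accident']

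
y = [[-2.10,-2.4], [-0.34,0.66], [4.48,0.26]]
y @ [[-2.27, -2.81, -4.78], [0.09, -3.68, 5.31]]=[[4.55,14.73,-2.71], [0.83,-1.47,5.13], [-10.15,-13.55,-20.03]]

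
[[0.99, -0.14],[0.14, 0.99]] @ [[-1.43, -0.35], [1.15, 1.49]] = [[-1.58, -0.56],[0.94, 1.43]]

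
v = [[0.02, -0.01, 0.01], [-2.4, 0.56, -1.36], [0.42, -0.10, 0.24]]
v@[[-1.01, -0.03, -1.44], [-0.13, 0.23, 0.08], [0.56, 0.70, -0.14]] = [[-0.01, 0.0, -0.03], [1.59, -0.75, 3.69], [-0.28, 0.13, -0.65]]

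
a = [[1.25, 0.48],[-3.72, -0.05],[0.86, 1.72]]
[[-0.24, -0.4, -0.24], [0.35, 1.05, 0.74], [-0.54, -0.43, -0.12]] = a@[[-0.09, -0.28, -0.2], [-0.27, -0.11, 0.03]]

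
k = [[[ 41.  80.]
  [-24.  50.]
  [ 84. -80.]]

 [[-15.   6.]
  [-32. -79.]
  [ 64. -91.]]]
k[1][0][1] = 6.0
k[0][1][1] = 50.0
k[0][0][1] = 80.0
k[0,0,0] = 41.0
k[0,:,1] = [80.0, 50.0, -80.0]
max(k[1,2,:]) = 64.0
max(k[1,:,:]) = 64.0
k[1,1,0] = -32.0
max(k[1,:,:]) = 64.0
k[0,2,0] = 84.0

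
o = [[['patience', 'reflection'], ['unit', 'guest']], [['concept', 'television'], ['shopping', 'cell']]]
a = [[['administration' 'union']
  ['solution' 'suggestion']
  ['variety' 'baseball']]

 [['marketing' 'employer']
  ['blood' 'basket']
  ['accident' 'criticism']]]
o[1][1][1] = 'cell'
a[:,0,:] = [['administration', 'union'], ['marketing', 'employer']]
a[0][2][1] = 'baseball'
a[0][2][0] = 'variety'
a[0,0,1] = 'union'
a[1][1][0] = 'blood'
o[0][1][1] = 'guest'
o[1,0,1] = 'television'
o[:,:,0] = [['patience', 'unit'], ['concept', 'shopping']]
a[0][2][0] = 'variety'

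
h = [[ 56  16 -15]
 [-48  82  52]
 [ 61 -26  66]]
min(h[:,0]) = -48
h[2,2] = 66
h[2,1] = -26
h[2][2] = 66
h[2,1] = -26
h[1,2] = 52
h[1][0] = -48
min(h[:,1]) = -26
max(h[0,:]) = 56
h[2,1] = -26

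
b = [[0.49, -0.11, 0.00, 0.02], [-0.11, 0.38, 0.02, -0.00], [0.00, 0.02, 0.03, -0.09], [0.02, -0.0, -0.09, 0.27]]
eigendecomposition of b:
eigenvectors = [[0.85,-0.03,0.49,-0.21], [-0.52,-0.06,0.83,-0.20], [-0.03,0.95,-0.03,-0.32], [0.07,0.32,0.28,0.90]]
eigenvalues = [0.56, -0.0, 0.31, 0.3]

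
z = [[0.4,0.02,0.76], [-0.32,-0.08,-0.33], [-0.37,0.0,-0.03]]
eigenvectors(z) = [[(0.75+0j), 0.75-0.00j, 0.00+0.00j],[(-0.4+0.14j), -0.40-0.14j, (-1+0j)],[-0.20+0.48j, (-0.2-0.48j), (0.02+0j)]]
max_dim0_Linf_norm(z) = 0.76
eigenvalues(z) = [(0.18+0.49j), (0.18-0.49j), (-0.07+0j)]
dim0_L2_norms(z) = [0.63, 0.08, 0.83]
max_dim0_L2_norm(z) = 0.83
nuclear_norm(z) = 1.37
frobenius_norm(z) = 1.05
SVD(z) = [[-0.85, -0.37, -0.36], [0.46, -0.22, -0.86], [0.24, -0.90, 0.36]] @ diag([0.9954516601029678, 0.31428635146236783, 0.06164480256045987]) @ [[-0.58,-0.05,-0.81], [0.81,0.03,-0.58], [-0.06,1.0,-0.02]]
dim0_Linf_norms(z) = [0.4, 0.08, 0.76]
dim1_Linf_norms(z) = [0.76, 0.33, 0.37]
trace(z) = 0.29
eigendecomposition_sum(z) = [[(0.2+0.2j), 0.01-0.00j, (0.38-0.14j)],[-0.14-0.07j, (-0+0j), (-0.18+0.15j)],[(-0.19+0.07j), (-0+0.01j), -0.01+0.28j]] + [[0.20-0.20j, (0.01+0j), (0.38+0.14j)], [(-0.14+0.07j), (-0-0j), (-0.18-0.15j)], [-0.19-0.07j, (-0-0.01j), -0.01-0.28j]] + [[0.00-0.00j,  -0j,  (-0-0j)], [(-0.03+0j),  -0.07+0.00j,  (0.02+0j)], [0.00-0.00j,  -0j,  -0.00-0.00j]]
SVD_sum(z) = [[0.49, 0.05, 0.69], [-0.27, -0.02, -0.37], [-0.14, -0.01, -0.19]] + [[-0.10, -0.00, 0.07], [-0.06, -0.0, 0.04], [-0.23, -0.01, 0.16]] + [[0.00, -0.02, 0.00], [0.0, -0.05, 0.00], [-0.00, 0.02, -0.00]]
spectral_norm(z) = 1.00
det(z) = -0.02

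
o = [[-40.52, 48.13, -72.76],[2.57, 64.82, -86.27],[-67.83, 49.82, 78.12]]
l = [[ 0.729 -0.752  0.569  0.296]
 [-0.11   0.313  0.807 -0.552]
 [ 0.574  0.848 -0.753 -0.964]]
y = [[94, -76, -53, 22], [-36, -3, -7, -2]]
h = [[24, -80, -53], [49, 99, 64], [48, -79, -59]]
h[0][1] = -80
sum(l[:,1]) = 0.409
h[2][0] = 48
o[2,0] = -67.83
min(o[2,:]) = -67.83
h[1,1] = 99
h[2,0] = 48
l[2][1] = 0.848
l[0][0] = 0.729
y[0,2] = -53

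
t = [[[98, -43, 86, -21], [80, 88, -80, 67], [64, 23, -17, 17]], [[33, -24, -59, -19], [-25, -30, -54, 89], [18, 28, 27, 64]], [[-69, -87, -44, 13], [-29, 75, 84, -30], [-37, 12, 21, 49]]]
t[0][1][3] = 67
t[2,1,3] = -30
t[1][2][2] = 27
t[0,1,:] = [80, 88, -80, 67]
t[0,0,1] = -43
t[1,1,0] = -25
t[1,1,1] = -30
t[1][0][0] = 33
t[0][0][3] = -21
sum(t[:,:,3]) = 229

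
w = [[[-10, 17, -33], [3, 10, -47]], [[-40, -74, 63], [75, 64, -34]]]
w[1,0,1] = -74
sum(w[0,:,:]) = -60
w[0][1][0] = 3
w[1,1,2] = -34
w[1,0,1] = -74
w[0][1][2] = -47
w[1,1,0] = 75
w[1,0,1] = -74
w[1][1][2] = -34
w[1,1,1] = 64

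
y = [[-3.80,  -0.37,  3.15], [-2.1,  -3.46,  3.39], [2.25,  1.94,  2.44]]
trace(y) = -4.82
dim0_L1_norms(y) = [8.15, 5.77, 8.98]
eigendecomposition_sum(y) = [[-2.90, -1.56, 1.67], [-4.33, -2.33, 2.48], [1.72, 0.93, -0.99]] + [[-1.19, 0.86, 0.16],[1.97, -1.43, -0.27],[-0.23, 0.17, 0.03]] + [[0.29, 0.33, 1.32],[0.26, 0.29, 1.18],[0.75, 0.85, 3.4]]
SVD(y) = [[-0.67, -0.16, 0.72], [-0.73, 0.0, -0.68], [0.11, -0.99, -0.12]] @ diag([6.82354729387241, 3.8116603330313783, 2.46236630781889]) @ [[0.63, 0.44, -0.64], [-0.43, -0.49, -0.76], [-0.64, 0.75, -0.12]]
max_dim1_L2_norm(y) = 5.28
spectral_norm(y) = 6.82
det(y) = 64.04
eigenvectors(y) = [[0.53, 0.51, 0.34], [0.79, -0.85, 0.31], [-0.31, 0.10, 0.89]]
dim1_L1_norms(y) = [7.32, 8.95, 6.63]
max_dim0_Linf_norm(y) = 3.8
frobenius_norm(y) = 8.19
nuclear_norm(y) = 13.10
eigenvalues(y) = [-6.22, -2.58, 3.98]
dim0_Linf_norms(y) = [3.8, 3.46, 3.39]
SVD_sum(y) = [[-2.91, -2.01, 2.91], [-3.18, -2.2, 3.19], [0.46, 0.32, -0.46]] + [[0.26, 0.29, 0.46], [-0.00, -0.0, -0.0], [1.61, 1.84, 2.87]] + [[-1.15, 1.35, -0.22], [1.08, -1.26, 0.20], [0.18, -0.21, 0.03]]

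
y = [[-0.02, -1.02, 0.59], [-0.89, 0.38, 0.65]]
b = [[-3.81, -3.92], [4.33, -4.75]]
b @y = [[3.56, 2.4, -4.8], [4.14, -6.22, -0.53]]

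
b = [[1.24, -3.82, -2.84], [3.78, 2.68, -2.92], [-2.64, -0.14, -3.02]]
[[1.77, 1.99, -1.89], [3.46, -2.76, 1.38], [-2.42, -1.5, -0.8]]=b @ [[0.97, 0.14, 0.14], [-0.12, -0.78, 0.45], [-0.04, 0.41, 0.12]]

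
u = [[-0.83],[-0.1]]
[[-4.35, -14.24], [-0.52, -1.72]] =u @ [[5.24,17.16]]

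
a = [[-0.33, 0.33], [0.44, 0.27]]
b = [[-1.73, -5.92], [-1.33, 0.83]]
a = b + [[1.40, 6.25],[1.77, -0.56]]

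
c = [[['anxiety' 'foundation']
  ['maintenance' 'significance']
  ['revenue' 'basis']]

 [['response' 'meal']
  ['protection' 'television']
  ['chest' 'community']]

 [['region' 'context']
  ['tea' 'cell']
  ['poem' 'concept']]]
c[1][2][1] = 'community'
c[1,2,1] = 'community'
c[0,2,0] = 'revenue'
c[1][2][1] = 'community'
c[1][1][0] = 'protection'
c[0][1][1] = 'significance'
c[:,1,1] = ['significance', 'television', 'cell']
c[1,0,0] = 'response'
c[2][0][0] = 'region'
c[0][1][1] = 'significance'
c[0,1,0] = 'maintenance'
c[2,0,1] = 'context'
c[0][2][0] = 'revenue'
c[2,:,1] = ['context', 'cell', 'concept']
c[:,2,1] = ['basis', 'community', 'concept']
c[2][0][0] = 'region'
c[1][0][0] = 'response'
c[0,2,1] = 'basis'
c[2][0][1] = 'context'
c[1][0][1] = 'meal'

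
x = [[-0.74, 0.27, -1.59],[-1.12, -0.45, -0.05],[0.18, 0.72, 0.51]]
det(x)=1.448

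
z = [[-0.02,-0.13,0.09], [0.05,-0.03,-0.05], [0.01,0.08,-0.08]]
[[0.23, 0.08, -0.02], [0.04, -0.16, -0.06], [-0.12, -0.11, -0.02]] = z@[[-1.11,  -0.12,  0.57], [-2.05,  1.04,  0.94], [-0.67,  2.39,  1.30]]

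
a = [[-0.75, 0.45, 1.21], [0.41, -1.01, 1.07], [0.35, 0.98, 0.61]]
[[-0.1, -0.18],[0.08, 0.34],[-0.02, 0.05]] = a@[[0.09, 0.31], [-0.05, -0.12], [-0.01, 0.09]]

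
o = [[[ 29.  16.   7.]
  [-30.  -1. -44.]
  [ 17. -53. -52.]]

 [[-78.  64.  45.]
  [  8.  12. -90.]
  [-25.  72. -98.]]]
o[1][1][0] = 8.0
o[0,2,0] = 17.0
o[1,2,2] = -98.0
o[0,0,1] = 16.0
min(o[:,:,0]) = -78.0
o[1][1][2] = -90.0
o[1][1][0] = 8.0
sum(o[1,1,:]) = -70.0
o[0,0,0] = 29.0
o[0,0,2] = 7.0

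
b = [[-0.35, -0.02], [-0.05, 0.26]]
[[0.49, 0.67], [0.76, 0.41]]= b @[[-1.56, -1.98], [2.64, 1.20]]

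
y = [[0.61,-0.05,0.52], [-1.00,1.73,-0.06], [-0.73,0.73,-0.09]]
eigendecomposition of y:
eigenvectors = [[0.14+0.00j, (0.76+0j), 0.76-0.00j], [(0.93+0j), 0.53+0.05j, (0.53-0.05j)], [0.35+0.00j, (-0.33+0.18j), -0.33-0.18j]]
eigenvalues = [(1.55+0j), (0.35+0.12j), (0.35-0.12j)]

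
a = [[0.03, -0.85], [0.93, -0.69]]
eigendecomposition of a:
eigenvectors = [[0.28+0.63j, (0.28-0.63j)], [(0.72+0j), (0.72-0j)]]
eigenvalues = [(-0.33+0.81j), (-0.33-0.81j)]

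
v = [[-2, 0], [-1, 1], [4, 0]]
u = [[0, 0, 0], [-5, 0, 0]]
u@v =[[0, 0], [10, 0]]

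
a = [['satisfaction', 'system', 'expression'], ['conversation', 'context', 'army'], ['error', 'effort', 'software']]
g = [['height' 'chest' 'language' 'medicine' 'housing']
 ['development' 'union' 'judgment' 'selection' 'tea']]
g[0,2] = 'language'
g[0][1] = 'chest'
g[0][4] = 'housing'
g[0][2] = 'language'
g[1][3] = 'selection'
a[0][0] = 'satisfaction'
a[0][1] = 'system'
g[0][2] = 'language'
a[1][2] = 'army'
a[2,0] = 'error'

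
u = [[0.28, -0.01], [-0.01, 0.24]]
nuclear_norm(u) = 0.52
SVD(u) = [[-0.97, 0.23], [0.23, 0.97]] @ diag([0.28236067977499796, 0.2376393202250021]) @ [[-0.97, 0.23],[0.23, 0.97]]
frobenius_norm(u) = 0.37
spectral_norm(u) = 0.28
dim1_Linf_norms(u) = [0.28, 0.24]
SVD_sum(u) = [[0.27, -0.06], [-0.06, 0.01]] + [[0.01,  0.05], [0.05,  0.23]]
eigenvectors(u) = [[0.97, 0.23],[-0.23, 0.97]]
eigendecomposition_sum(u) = [[0.27, -0.06], [-0.06, 0.01]] + [[0.01, 0.05],[0.05, 0.23]]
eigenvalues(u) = [0.28, 0.24]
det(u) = 0.07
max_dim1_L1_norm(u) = 0.29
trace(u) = 0.52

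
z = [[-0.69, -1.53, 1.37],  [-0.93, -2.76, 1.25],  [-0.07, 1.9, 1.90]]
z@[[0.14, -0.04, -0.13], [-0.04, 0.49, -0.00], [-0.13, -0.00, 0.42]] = [[-0.21, -0.72, 0.67], [-0.18, -1.32, 0.65], [-0.33, 0.93, 0.81]]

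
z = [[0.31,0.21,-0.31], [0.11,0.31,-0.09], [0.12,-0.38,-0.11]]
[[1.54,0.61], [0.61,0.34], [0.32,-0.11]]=z@ [[1.30,  -0.74], [0.53,  0.7], [-3.31,  -2.24]]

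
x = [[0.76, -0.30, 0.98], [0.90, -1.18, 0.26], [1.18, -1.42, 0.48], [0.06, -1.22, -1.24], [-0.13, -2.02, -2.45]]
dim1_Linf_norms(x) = [0.98, 1.18, 1.42, 1.24, 2.45]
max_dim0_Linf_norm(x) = 2.45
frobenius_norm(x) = 4.55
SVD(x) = [[0.10,-0.48,0.87],[-0.2,-0.51,-0.33],[-0.21,-0.68,-0.29],[-0.46,0.04,0.12],[-0.83,0.21,0.2]] @ diag([3.7639013855699104, 2.5494392636043566, 0.0024085052160281433]) @ [[-0.07, 0.73, 0.68], [-0.65, 0.48, -0.59], [0.76, 0.48, -0.44]]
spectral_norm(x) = 3.76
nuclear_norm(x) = 6.32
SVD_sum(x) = [[-0.03,0.29,0.27], [0.05,-0.55,-0.51], [0.06,-0.58,-0.54], [0.12,-1.27,-1.18], [0.22,-2.28,-2.13]] + [[0.79, -0.59, 0.71],[0.85, -0.63, 0.77],[1.12, -0.84, 1.02],[-0.06, 0.05, -0.06],[-0.35, 0.26, -0.32]] + [[0.0, 0.00, -0.0], [-0.0, -0.0, 0.0], [-0.0, -0.0, 0.0], [0.00, 0.00, -0.00], [0.00, 0.0, -0.0]]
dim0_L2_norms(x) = [1.67, 3.01, 2.97]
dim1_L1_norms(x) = [2.04, 2.34, 3.08, 2.52, 4.6]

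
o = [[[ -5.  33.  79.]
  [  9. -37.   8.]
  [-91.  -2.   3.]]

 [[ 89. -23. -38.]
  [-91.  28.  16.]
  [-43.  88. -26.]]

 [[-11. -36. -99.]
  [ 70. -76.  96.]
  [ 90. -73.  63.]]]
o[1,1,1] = 28.0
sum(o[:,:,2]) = 102.0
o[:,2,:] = [[-91.0, -2.0, 3.0], [-43.0, 88.0, -26.0], [90.0, -73.0, 63.0]]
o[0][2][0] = -91.0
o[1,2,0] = -43.0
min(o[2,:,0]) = -11.0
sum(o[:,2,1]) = 13.0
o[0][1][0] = 9.0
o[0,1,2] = 8.0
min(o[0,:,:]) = -91.0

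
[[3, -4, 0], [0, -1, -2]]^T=[[3, 0], [-4, -1], [0, -2]]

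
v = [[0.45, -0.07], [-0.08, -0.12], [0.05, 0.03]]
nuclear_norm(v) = 0.60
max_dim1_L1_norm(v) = 0.52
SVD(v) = [[-0.98, -0.17], [0.14, -0.95], [-0.10, 0.26]] @ diag([0.4621172363431616, 0.13434157909805328]) @ [[-0.99, 0.10], [0.1, 0.99]]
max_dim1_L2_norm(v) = 0.46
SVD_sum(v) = [[0.45, -0.05], [-0.07, 0.01], [0.05, -0.00]] + [[-0.00,-0.02], [-0.01,-0.13], [0.00,0.03]]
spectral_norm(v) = 0.46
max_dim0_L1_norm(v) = 0.58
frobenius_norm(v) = 0.48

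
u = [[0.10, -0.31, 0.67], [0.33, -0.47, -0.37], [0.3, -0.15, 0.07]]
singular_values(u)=[0.77, 0.72, 0.17]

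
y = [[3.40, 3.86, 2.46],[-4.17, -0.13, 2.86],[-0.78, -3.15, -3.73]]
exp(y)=[[-0.40, -0.01, 0.71], [-1.05, -1.81, -2.52], [1.45, 1.33, 1.48]]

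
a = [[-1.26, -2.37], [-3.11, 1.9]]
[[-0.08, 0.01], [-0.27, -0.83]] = a @ [[0.08, 0.20],[-0.01, -0.11]]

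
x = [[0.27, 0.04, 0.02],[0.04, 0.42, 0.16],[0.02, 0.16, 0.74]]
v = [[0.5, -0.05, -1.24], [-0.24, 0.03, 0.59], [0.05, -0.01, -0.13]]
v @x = [[0.11, -0.20, -0.92], [-0.05, 0.10, 0.44], [0.01, -0.02, -0.1]]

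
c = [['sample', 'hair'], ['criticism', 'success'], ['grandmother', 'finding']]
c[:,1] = ['hair', 'success', 'finding']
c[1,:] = ['criticism', 'success']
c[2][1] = 'finding'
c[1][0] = 'criticism'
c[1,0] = 'criticism'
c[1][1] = 'success'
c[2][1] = 'finding'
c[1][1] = 'success'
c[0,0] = 'sample'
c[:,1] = ['hair', 'success', 'finding']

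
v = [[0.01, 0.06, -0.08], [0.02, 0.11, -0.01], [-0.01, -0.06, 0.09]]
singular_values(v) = [0.17, 0.07, 0.0]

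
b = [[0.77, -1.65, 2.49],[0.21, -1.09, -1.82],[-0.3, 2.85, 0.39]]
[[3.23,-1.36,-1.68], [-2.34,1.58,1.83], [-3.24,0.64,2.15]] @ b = [[2.71, -8.64, 9.86], [-2.02, 7.35, -7.99], [-3.01, 10.78, -8.39]]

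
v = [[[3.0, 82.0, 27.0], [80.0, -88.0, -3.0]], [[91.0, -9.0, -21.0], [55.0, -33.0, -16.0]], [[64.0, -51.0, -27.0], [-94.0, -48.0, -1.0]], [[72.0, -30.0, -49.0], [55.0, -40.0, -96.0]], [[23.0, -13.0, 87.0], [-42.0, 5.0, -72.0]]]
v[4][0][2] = 87.0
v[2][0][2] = -27.0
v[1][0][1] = -9.0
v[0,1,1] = -88.0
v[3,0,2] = -49.0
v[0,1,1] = -88.0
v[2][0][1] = -51.0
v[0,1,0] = 80.0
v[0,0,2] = 27.0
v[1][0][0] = 91.0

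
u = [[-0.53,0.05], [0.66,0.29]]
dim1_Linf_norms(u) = [0.53, 0.66]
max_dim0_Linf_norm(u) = 0.66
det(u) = -0.19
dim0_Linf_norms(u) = [0.66, 0.29]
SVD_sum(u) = [[-0.49, -0.12], [0.69, 0.17]] + [[-0.04, 0.17], [-0.03, 0.12]]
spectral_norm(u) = 0.87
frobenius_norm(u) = 0.90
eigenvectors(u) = [[-0.79,  -0.06], [0.61,  -1.0]]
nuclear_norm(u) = 1.08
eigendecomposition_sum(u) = [[-0.54,  0.03], [0.42,  -0.02]] + [[0.01, 0.02],  [0.24, 0.31]]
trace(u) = -0.24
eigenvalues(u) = [-0.57, 0.33]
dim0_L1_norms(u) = [1.19, 0.34]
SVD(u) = [[-0.58, 0.82], [0.82, 0.58]] @ diag([0.8700904559125263, 0.21457539124963085]) @ [[0.97,  0.24], [-0.24,  0.97]]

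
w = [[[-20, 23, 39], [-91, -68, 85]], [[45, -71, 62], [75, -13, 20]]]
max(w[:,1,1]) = -13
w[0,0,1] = 23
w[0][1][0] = -91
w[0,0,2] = 39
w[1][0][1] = -71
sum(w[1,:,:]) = 118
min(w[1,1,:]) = -13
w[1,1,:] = [75, -13, 20]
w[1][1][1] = -13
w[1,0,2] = 62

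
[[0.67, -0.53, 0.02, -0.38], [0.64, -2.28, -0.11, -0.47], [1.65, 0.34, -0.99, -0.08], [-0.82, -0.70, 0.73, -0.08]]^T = [[0.67, 0.64, 1.65, -0.82], [-0.53, -2.28, 0.34, -0.7], [0.02, -0.11, -0.99, 0.73], [-0.38, -0.47, -0.08, -0.08]]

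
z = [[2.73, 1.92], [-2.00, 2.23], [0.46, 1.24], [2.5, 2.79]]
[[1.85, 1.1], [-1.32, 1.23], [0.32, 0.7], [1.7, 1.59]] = z @[[0.67, 0.01], [0.01, 0.56]]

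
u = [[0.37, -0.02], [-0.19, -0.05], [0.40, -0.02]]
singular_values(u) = [0.58, 0.06]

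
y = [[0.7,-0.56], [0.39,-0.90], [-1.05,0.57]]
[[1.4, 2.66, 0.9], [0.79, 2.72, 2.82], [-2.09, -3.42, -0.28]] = y@[[1.98, 2.12, -1.87], [-0.02, -2.1, -3.94]]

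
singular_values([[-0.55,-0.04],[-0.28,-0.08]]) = [0.62, 0.05]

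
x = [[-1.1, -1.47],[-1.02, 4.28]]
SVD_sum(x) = [[0.19, -1.28], [-0.64, 4.34]] + [[-1.29, -0.19], [-0.38, -0.06]]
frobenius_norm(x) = 4.77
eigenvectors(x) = [[-0.98, 0.25], [-0.18, -0.97]]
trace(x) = 3.18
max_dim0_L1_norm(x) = 5.75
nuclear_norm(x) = 5.93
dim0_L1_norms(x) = [2.12, 5.75]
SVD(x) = [[-0.28,0.96], [0.96,0.28]] @ diag([4.569980742715786, 1.3582989402951293]) @ [[-0.15, 0.99],[-0.99, -0.15]]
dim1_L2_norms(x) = [1.84, 4.4]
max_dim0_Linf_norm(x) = 4.28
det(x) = -6.21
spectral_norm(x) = 4.57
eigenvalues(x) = [-1.37, 4.55]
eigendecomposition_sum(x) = [[-1.3, -0.34],[-0.24, -0.06]] + [[0.20, -1.13],[-0.78, 4.34]]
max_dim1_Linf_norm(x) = 4.28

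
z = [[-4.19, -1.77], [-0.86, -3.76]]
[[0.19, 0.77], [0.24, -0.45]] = z@[[-0.02, -0.26], [-0.06, 0.18]]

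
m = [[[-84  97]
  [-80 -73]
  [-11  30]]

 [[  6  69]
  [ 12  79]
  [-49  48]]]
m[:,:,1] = [[97, -73, 30], [69, 79, 48]]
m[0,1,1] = -73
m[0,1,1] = -73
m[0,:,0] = [-84, -80, -11]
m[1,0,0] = 6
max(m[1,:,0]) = 12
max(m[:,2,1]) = 48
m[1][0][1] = 69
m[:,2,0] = [-11, -49]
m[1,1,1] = 79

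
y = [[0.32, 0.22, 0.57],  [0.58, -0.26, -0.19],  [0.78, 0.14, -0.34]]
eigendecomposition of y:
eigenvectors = [[-0.77, -0.44, 0.18], [-0.32, 0.70, -0.97], [-0.56, 0.56, 0.17]]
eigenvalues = [0.82, -0.77, -0.33]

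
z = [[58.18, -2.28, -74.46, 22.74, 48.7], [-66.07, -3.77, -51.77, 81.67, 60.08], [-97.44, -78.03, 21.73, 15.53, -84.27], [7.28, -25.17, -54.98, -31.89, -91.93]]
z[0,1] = -2.28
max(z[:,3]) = 81.67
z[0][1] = -2.28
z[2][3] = 15.53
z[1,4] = 60.08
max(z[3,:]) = 7.28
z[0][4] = 48.7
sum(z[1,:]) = 20.140000000000015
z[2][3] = 15.53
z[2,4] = -84.27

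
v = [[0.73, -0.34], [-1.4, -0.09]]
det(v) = -0.54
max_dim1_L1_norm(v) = 1.49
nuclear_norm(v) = 1.92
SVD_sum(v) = [[0.75, -0.04], [-1.39, 0.07]] + [[-0.02,-0.3], [-0.01,-0.16]]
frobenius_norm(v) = 1.62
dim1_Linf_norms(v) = [0.73, 1.4]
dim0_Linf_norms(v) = [1.4, 0.34]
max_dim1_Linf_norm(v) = 1.4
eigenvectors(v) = [[0.65, 0.27], [-0.76, 0.96]]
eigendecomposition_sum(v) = [[0.85, -0.24], [-0.98, 0.27]] + [[-0.12, -0.1], [-0.42, -0.36]]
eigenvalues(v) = [1.12, -0.48]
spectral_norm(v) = 1.58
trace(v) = 0.64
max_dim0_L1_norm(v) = 2.13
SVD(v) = [[-0.47,0.88], [0.88,0.47]] @ diag([1.5808814707701315, 0.3426569353970029]) @ [[-1.0, 0.05], [-0.05, -1.00]]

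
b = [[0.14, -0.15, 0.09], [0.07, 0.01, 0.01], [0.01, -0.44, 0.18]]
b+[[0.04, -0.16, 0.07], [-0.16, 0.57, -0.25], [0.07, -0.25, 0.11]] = [[0.18, -0.31, 0.16], [-0.09, 0.58, -0.24], [0.08, -0.69, 0.29]]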